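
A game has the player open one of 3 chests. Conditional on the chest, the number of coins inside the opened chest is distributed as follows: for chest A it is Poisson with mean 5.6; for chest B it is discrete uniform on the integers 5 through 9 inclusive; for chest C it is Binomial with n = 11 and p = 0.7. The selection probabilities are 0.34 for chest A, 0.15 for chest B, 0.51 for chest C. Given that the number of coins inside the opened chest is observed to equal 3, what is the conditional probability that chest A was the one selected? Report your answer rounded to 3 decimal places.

0.951

Likelihoods P(X=3 | ·): A: 0.108234; B: 0; C: 0.0037132.
Posterior ∝ prior × likelihood. Numerator for A: 0.34·0.108234 = 0.0367996.
Normalizing constant: 0.34·0.108234 + 0.15·0 + 0.51·0.0037132 = 0.0386933.
P(A | observation) = 0.0367996 / 0.0386933 = 0.951058.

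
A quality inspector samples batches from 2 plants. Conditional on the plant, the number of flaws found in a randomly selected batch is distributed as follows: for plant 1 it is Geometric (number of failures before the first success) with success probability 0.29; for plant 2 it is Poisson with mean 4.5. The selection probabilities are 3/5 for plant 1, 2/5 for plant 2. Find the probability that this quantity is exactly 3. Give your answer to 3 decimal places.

0.130

Conditional on each plant, P(X = 3): 1: 0.103794; 2: 0.168718.
By total probability, P(X = 3) = 0.6·0.103794 + 0.4·0.168718 = 0.129764.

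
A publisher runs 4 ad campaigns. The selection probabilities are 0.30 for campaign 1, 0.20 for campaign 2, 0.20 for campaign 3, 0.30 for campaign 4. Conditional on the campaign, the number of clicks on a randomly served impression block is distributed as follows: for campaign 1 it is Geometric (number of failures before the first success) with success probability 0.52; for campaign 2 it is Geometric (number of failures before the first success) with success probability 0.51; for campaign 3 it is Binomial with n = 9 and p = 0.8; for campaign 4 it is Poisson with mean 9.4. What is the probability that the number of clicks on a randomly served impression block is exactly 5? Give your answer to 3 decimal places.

0.035

Conditional on each campaign, P(X = 5): 1: 0.0132498; 2: 0.0144062; 3: 0.0660603; 4: 0.0505929.
By total probability, P(X = 5) = 0.3·0.0132498 + 0.2·0.0144062 + 0.2·0.0660603 + 0.3·0.0505929 = 0.0352461.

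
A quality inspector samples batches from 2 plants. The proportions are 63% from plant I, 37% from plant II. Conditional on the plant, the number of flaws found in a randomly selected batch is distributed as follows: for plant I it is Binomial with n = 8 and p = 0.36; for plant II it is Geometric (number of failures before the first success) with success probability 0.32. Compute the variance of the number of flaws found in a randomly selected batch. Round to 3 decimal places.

3.751

Per component, I: μ=2.88, E[X²]=10.1376; II: μ=2.125, E[X²]=11.1562.
E[X] = 0.63·2.88 + 0.37·2.125 = 2.60065.
E[X²] = 0.63·10.1376 + 0.37·11.1562 = 10.5145.
Var(X) = E[X²] − (E[X])² = 10.5145 − 6.76338 = 3.75112.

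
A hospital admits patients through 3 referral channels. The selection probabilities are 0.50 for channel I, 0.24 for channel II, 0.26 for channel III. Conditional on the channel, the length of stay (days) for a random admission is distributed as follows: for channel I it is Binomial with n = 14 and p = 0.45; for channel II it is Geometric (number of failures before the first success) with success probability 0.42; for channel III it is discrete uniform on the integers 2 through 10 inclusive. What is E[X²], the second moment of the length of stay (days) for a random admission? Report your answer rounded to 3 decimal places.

For each component E[X²] = Var + (mean)², giving I: 43.155; II: 5.19501; III: 42.6667.
Overall E[X²] = 0.5·43.155 + 0.24·5.19501 + 0.26·42.6667 = 33.9176.

33.918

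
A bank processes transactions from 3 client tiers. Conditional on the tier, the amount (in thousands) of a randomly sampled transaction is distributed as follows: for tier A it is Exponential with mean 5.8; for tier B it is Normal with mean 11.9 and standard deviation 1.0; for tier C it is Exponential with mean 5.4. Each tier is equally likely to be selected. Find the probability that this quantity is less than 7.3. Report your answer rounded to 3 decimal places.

Conditional on each tier, P(X < 7.3): A: 0.715954; B: 2.11245e-06; C: 0.741239.
By total probability, P(X < 7.3) = 0.333333·0.715954 + 0.333333·2.11245e-06 + 0.333333·0.741239 = 0.485732.

0.486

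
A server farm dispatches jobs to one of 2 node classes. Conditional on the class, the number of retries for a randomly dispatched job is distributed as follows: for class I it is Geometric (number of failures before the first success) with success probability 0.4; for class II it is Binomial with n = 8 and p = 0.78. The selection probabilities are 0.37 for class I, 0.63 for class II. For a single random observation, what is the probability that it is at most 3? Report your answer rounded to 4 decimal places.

Conditional on each class, P(X ≤ 3): I: 0.8704; II: 0.0157883.
By total probability, P(X ≤ 3) = 0.37·0.8704 + 0.63·0.0157883 = 0.331995.

0.3320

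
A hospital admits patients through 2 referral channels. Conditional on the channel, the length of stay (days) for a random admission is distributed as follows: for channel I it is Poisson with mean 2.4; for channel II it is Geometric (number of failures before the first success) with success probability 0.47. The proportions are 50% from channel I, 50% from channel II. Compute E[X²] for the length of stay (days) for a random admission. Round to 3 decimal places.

5.915

For each component E[X²] = Var + (mean)², giving I: 8.16; II: 3.67089.
Overall E[X²] = 0.5·8.16 + 0.5·3.67089 = 5.91545.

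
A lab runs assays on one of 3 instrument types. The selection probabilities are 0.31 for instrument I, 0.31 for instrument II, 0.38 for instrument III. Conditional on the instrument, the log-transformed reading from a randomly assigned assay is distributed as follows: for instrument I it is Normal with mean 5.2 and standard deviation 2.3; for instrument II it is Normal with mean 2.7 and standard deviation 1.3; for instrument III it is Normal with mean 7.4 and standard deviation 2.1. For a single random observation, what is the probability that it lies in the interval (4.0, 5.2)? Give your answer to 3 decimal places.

0.138

Conditional on each instrument, P(4.0 < X < 5.2): I: 0.199074; II: 0.13142; III: 0.0946886.
By total probability, P(4.0 < X < 5.2) = 0.31·0.199074 + 0.31·0.13142 + 0.38·0.0946886 = 0.138435.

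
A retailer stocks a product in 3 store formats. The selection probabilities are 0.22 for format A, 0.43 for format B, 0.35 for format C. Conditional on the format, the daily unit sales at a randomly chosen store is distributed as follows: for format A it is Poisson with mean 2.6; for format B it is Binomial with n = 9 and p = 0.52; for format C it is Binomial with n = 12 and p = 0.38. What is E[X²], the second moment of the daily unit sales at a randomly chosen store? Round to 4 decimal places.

For each component E[X²] = Var + (mean)², giving A: 9.36; B: 24.1488; C: 23.6208.
Overall E[X²] = 0.22·9.36 + 0.43·24.1488 + 0.35·23.6208 = 20.7105.

20.7105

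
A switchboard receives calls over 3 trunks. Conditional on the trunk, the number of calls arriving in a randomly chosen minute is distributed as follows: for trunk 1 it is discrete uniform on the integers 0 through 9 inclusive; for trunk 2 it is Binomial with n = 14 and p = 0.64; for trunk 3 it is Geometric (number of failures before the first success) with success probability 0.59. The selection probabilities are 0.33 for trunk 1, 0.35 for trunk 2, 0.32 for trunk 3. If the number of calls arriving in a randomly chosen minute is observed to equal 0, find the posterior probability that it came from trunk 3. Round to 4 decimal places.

0.8512

Likelihoods P(X=0 | ·): 1: 0.1; 2: 6.14094e-07; 3: 0.59.
Posterior ∝ prior × likelihood. Numerator for 3: 0.32·0.59 = 0.1888.
Normalizing constant: 0.33·0.1 + 0.35·6.14094e-07 + 0.32·0.59 = 0.2218.
P(3 | observation) = 0.1888 / 0.2218 = 0.851216.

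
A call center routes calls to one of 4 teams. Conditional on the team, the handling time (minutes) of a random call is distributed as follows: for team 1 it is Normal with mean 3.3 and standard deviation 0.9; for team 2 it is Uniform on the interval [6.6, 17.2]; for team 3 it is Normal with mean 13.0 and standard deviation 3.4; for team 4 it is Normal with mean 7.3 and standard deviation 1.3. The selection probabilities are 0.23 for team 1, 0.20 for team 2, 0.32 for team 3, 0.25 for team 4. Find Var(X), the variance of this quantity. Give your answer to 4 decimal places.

Per component, 1: μ=3.3, E[X²]=11.7; 2: μ=11.9, E[X²]=150.973; 3: μ=13, E[X²]=180.56; 4: μ=7.3, E[X²]=54.98.
E[X] = 0.23·3.3 + 0.2·11.9 + 0.32·13 + 0.25·7.3 = 9.124.
E[X²] = 0.23·11.7 + 0.2·150.973 + 0.32·180.56 + 0.25·54.98 = 104.41.
Var(X) = E[X²] − (E[X])² = 104.41 − 83.2474 = 21.1625.

21.1625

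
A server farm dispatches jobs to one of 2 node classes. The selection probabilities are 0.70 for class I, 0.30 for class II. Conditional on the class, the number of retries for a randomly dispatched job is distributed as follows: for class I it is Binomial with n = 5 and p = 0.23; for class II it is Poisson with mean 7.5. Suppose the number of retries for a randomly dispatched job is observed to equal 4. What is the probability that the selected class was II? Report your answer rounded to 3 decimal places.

Likelihoods P(X=4 | ·): I: 0.0107739; II: 0.0729164.
Posterior ∝ prior × likelihood. Numerator for II: 0.3·0.0729164 = 0.0218749.
Normalizing constant: 0.7·0.0107739 + 0.3·0.0729164 = 0.0294166.
P(II | observation) = 0.0218749 / 0.0294166 = 0.743624.

0.744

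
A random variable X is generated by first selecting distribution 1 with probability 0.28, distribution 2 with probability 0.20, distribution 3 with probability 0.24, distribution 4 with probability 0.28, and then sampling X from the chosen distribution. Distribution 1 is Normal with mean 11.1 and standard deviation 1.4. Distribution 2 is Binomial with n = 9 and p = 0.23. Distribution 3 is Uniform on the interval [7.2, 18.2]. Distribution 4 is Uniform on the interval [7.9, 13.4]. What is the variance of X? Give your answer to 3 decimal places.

18.576

Per component, 1: μ=11.1, E[X²]=125.17; 2: μ=2.07, E[X²]=5.8788; 3: μ=12.7, E[X²]=171.373; 4: μ=10.65, E[X²]=115.943.
E[X] = 0.28·11.1 + 0.2·2.07 + 0.24·12.7 + 0.28·10.65 = 9.552.
E[X²] = 0.28·125.17 + 0.2·5.8788 + 0.24·171.373 + 0.28·115.943 = 109.817.
Var(X) = E[X²] − (E[X])² = 109.817 − 91.2407 = 18.5764.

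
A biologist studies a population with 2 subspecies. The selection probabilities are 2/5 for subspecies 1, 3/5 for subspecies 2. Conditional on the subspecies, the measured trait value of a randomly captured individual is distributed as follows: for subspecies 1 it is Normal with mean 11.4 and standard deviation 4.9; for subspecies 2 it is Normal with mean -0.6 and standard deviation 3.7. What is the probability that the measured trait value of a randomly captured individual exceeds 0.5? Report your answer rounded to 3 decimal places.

0.625

Conditional on each subspecies, P(X > 0.5): 1: 0.986942; 2: 0.38312.
By total probability, P(X > 0.5) = 0.4·0.986942 + 0.6·0.38312 = 0.624649.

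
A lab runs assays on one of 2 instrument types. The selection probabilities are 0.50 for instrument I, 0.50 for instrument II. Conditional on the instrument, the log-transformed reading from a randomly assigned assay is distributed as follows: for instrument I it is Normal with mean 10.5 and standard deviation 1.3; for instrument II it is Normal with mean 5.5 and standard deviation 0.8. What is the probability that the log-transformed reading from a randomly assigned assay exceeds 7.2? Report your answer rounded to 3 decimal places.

Conditional on each instrument, P(X > 7.2): I: 0.994433; II: 0.0167933.
By total probability, P(X > 7.2) = 0.5·0.994433 + 0.5·0.0167933 = 0.505613.

0.506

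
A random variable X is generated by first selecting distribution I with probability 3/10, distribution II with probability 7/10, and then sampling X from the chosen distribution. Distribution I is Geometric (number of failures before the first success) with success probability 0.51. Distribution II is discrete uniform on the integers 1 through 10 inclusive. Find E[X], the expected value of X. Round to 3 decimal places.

4.138

Component means — I: 0.960784; II: 5.5.
E[X] = 0.3·0.960784 + 0.7·5.5 = 4.13824.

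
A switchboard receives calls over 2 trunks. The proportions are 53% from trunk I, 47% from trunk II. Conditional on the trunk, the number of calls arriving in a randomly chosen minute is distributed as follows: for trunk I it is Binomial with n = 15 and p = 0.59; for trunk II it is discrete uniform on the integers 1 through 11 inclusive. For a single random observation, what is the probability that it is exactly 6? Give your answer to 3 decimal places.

Conditional on each trunk, P(X = 6): I: 0.0691148; II: 0.0909091.
By total probability, P(X = 6) = 0.53·0.0691148 + 0.47·0.0909091 = 0.0793581.

0.079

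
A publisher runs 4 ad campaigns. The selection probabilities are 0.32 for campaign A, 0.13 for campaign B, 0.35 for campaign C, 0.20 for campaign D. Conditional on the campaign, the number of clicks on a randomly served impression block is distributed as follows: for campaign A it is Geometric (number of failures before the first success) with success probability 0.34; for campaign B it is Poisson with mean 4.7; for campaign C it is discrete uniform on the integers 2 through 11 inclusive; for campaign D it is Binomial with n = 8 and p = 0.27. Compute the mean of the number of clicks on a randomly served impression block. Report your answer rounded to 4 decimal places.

3.9392

Component means — A: 1.94118; B: 4.7; C: 6.5; D: 2.16.
E[X] = 0.32·1.94118 + 0.13·4.7 + 0.35·6.5 + 0.2·2.16 = 3.93918.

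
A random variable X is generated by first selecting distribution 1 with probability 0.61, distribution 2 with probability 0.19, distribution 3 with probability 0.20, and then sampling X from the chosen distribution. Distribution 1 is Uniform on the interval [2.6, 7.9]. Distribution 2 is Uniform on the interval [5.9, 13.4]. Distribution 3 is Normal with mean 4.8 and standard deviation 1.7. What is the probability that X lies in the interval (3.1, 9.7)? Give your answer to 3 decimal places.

0.817

Conditional on each component, P(3.1 < X < 9.7): 1: 0.90566; 2: 0.506667; 3: 0.839371.
By total probability, P(3.1 < X < 9.7) = 0.61·0.90566 + 0.19·0.506667 + 0.2·0.839371 = 0.816594.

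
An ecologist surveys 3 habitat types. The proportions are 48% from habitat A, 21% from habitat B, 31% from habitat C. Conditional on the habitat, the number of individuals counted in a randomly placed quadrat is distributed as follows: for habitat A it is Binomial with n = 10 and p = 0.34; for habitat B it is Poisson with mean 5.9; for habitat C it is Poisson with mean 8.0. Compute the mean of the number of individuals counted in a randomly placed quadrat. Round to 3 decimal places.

5.351

Component means — A: 3.4; B: 5.9; C: 8.
E[X] = 0.48·3.4 + 0.21·5.9 + 0.31·8 = 5.351.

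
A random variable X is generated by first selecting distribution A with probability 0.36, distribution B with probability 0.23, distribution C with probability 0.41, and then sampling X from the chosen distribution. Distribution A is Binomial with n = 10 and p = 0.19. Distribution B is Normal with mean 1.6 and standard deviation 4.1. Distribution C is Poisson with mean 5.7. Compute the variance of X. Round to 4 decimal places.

Per component, A: μ=1.9, E[X²]=5.149; B: μ=1.6, E[X²]=19.37; C: μ=5.7, E[X²]=38.19.
E[X] = 0.36·1.9 + 0.23·1.6 + 0.41·5.7 = 3.389.
E[X²] = 0.36·5.149 + 0.23·19.37 + 0.41·38.19 = 21.9666.
Var(X) = E[X²] − (E[X])² = 21.9666 − 11.4853 = 10.4813.

10.4813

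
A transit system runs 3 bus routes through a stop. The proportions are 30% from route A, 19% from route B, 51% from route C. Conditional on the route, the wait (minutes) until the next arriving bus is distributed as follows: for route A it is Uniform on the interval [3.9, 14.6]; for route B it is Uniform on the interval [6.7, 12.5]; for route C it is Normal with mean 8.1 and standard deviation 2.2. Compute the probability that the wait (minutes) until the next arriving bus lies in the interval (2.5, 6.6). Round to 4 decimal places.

0.1992

Conditional on each route, P(2.5 < X < 6.6): A: 0.252336; B: 0; C: 0.24222.
By total probability, P(2.5 < X < 6.6) = 0.3·0.252336 + 0.19·0 + 0.51·0.24222 = 0.199233.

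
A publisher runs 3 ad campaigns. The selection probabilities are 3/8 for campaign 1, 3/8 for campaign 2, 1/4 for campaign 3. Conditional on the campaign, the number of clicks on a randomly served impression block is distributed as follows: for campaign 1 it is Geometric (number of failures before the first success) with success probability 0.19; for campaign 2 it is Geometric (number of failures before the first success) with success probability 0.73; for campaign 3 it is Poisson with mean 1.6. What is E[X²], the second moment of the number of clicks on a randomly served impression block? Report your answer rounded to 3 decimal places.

16.511

For each component E[X²] = Var + (mean)², giving 1: 40.6122; 2: 0.64346; 3: 4.16.
Overall E[X²] = 0.375·40.6122 + 0.375·0.64346 + 0.25·4.16 = 16.5109.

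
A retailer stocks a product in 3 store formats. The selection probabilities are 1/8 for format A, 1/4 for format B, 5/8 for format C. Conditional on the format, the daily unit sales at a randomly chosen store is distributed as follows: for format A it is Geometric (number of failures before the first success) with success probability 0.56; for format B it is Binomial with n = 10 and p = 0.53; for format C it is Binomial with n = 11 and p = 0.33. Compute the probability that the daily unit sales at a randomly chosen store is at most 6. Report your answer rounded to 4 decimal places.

0.9204

Conditional on each format, P(X ≤ 6): A: 0.996807; B: 0.774499; C: 0.963416.
By total probability, P(X ≤ 6) = 0.125·0.996807 + 0.25·0.774499 + 0.625·0.963416 = 0.920361.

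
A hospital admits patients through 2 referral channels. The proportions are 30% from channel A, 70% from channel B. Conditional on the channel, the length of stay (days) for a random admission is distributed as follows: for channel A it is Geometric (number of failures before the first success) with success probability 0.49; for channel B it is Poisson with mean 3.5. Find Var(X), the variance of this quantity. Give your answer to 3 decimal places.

4.357

Per component, A: μ=1.04082, E[X²]=3.20741; B: μ=3.5, E[X²]=15.75.
E[X] = 0.3·1.04082 + 0.7·3.5 = 2.76224.
E[X²] = 0.3·3.20741 + 0.7·15.75 = 11.9872.
Var(X) = E[X²] − (E[X])² = 11.9872 − 7.63 = 4.35723.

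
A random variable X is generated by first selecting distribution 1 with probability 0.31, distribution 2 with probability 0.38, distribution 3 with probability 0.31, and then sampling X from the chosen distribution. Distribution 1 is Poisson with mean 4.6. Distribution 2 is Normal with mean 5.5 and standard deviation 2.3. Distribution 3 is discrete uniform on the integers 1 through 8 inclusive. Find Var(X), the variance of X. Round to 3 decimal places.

5.278

Per component, 1: μ=4.6, E[X²]=25.76; 2: μ=5.5, E[X²]=35.54; 3: μ=4.5, E[X²]=25.5.
E[X] = 0.31·4.6 + 0.38·5.5 + 0.31·4.5 = 4.911.
E[X²] = 0.31·25.76 + 0.38·35.54 + 0.31·25.5 = 29.3958.
Var(X) = E[X²] − (E[X])² = 29.3958 − 24.1179 = 5.27788.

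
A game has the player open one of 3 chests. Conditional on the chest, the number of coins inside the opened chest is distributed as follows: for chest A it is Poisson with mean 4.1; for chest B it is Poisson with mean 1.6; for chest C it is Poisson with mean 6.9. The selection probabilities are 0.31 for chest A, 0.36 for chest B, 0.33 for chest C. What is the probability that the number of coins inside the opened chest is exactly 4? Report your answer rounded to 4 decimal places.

0.1117

Conditional on each chest, P(X = 4): A: 0.195127; B: 0.0551312; C: 0.0951816.
By total probability, P(X = 4) = 0.31·0.195127 + 0.36·0.0551312 + 0.33·0.0951816 = 0.111746.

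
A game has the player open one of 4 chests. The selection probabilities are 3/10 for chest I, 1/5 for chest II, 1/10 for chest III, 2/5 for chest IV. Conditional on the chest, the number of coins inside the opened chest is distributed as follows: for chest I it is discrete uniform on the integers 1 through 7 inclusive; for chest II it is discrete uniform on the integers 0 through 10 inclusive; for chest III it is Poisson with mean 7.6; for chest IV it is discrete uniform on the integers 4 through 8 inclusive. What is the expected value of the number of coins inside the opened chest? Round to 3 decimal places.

Component means — I: 4; II: 5; III: 7.6; IV: 6.
E[X] = 0.3·4 + 0.2·5 + 0.1·7.6 + 0.4·6 = 5.36.

5.360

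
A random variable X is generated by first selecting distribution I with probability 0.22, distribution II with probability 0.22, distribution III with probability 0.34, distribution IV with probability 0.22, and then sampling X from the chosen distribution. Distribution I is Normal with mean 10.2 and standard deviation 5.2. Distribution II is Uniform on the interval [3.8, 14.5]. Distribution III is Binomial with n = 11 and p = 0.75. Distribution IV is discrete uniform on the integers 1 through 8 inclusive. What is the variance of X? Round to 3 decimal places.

Per component, I: μ=10.2, E[X²]=131.08; II: μ=9.15, E[X²]=93.2633; III: μ=8.25, E[X²]=70.125; IV: μ=4.5, E[X²]=25.5.
E[X] = 0.22·10.2 + 0.22·9.15 + 0.34·8.25 + 0.22·4.5 = 8.052.
E[X²] = 0.22·131.08 + 0.22·93.2633 + 0.34·70.125 + 0.22·25.5 = 78.808.
Var(X) = E[X²] − (E[X])² = 78.808 − 64.8347 = 13.9733.

13.973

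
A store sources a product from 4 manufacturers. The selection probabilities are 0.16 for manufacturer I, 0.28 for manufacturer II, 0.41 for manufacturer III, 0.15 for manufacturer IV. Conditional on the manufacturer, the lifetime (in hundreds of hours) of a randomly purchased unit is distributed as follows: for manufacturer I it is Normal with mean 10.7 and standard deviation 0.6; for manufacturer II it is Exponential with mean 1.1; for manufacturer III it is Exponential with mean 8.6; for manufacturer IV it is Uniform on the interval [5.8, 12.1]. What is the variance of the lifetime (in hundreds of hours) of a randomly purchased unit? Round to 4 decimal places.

Per component, I: μ=10.7, E[X²]=114.85; II: μ=1.1, E[X²]=2.42; III: μ=8.6, E[X²]=147.92; IV: μ=8.95, E[X²]=83.41.
E[X] = 0.16·10.7 + 0.28·1.1 + 0.41·8.6 + 0.15·8.95 = 6.8885.
E[X²] = 0.16·114.85 + 0.28·2.42 + 0.41·147.92 + 0.15·83.41 = 92.2123.
Var(X) = E[X²] − (E[X])² = 92.2123 − 47.4514 = 44.7609.

44.7609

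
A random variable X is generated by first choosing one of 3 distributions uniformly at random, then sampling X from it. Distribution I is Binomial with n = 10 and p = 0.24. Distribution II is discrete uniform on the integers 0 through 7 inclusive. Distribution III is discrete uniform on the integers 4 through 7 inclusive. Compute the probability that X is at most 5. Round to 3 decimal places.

0.745

Conditional on each component, P(X ≤ 5): I: 0.983888; II: 0.75; III: 0.5.
By total probability, P(X ≤ 5) = 0.333333·0.983888 + 0.333333·0.75 + 0.333333·0.5 = 0.744629.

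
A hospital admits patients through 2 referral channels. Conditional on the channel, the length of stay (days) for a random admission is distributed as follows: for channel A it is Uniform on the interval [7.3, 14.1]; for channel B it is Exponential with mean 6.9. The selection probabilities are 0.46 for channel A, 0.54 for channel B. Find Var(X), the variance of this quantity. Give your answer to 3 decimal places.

Per component, A: μ=10.7, E[X²]=118.343; B: μ=6.9, E[X²]=95.22.
E[X] = 0.46·10.7 + 0.54·6.9 = 8.648.
E[X²] = 0.46·118.343 + 0.54·95.22 = 105.857.
Var(X) = E[X²] − (E[X])² = 105.857 − 74.7879 = 31.0688.

31.069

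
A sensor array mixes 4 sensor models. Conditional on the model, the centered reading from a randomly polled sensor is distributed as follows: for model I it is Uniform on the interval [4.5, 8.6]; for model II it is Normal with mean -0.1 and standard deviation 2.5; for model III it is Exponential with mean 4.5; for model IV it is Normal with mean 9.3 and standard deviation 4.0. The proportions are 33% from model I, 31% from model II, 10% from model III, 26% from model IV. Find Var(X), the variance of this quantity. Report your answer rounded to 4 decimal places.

Per component, I: μ=6.55, E[X²]=44.3033; II: μ=-0.1, E[X²]=6.26; III: μ=4.5, E[X²]=40.5; IV: μ=9.3, E[X²]=102.49.
E[X] = 0.33·6.55 + 0.31·-0.1 + 0.1·4.5 + 0.26·9.3 = 4.9985.
E[X²] = 0.33·44.3033 + 0.31·6.26 + 0.1·40.5 + 0.26·102.49 = 47.2581.
Var(X) = E[X²] − (E[X])² = 47.2581 − 24.985 = 22.2731.

22.2731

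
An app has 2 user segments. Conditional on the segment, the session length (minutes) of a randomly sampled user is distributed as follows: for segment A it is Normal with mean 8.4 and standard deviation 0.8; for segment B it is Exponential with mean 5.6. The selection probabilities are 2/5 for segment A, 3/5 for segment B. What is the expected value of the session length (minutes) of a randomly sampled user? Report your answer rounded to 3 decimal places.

Component means — A: 8.4; B: 5.6.
E[X] = 0.4·8.4 + 0.6·5.6 = 6.72.

6.720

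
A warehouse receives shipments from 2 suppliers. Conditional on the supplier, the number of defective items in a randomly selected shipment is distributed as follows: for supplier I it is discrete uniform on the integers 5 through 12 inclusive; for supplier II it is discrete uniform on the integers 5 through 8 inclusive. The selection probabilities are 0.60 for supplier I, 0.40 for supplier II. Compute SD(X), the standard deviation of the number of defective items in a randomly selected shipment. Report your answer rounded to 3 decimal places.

2.147

Per component, I: μ=8.5, E[X²]=77.5; II: μ=6.5, E[X²]=43.5.
E[X] = 0.6·8.5 + 0.4·6.5 = 7.7.
E[X²] = 0.6·77.5 + 0.4·43.5 = 63.9.
Var(X) = E[X²] − (E[X])² = 63.9 − 59.29 = 4.61.
SD(X) = √4.61 = 2.14709.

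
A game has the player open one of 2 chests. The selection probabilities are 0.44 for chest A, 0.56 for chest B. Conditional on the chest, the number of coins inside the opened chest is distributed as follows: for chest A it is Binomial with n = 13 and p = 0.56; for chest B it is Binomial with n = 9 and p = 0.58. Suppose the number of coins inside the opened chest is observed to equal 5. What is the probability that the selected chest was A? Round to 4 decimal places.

0.2331

Likelihoods P(X=5 | ·): A: 0.0995727; B: 0.25734.
Posterior ∝ prior × likelihood. Numerator for A: 0.44·0.0995727 = 0.043812.
Normalizing constant: 0.44·0.0995727 + 0.56·0.25734 = 0.187922.
P(A | observation) = 0.043812 / 0.187922 = 0.233139.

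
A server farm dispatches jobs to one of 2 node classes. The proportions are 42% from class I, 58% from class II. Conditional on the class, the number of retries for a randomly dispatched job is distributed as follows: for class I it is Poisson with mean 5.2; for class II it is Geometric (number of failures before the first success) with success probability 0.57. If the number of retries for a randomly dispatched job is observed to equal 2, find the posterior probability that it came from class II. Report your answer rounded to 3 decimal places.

0.661

Likelihoods P(X=2 | ·): I: 0.074584; II: 0.105393.
Posterior ∝ prior × likelihood. Numerator for II: 0.58·0.105393 = 0.0611279.
Normalizing constant: 0.42·0.074584 + 0.58·0.105393 = 0.0924532.
P(II | observation) = 0.0611279 / 0.0924532 = 0.661177.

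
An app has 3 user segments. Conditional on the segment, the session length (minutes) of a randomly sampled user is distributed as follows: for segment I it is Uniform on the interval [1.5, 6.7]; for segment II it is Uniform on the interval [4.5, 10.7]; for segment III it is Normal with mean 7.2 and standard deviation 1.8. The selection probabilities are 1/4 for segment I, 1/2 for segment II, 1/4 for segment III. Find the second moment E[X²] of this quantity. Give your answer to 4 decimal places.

49.0175

For each component E[X²] = Var + (mean)², giving I: 19.0633; II: 60.9633; III: 55.08.
Overall E[X²] = 0.25·19.0633 + 0.5·60.9633 + 0.25·55.08 = 49.0175.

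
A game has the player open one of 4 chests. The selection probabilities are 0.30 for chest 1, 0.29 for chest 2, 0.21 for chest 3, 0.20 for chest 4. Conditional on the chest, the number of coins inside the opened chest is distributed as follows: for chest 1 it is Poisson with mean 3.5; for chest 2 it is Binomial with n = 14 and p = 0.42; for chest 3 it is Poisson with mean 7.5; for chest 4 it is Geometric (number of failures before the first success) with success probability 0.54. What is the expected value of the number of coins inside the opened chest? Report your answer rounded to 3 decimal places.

Component means — 1: 3.5; 2: 5.88; 3: 7.5; 4: 0.851852.
E[X] = 0.3·3.5 + 0.29·5.88 + 0.21·7.5 + 0.2·0.851852 = 4.50057.

4.501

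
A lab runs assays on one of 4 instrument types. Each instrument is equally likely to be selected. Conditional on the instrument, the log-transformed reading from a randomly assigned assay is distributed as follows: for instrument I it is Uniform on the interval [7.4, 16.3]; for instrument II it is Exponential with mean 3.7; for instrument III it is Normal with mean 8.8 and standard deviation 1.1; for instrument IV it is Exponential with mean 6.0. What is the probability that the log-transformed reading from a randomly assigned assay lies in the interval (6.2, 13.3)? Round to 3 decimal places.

0.515

Conditional on each instrument, P(6.2 < X < 13.3): I: 0.662921; II: 0.15971; III: 0.99093; IV: 0.246847.
By total probability, P(6.2 < X < 13.3) = 0.25·0.662921 + 0.25·0.15971 + 0.25·0.99093 + 0.25·0.246847 = 0.515102.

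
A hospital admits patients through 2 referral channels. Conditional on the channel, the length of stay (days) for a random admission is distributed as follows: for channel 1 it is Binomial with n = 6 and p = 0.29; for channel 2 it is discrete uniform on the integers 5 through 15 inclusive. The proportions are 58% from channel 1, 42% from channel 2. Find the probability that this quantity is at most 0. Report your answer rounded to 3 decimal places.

Conditional on each channel, P(X ≤ 0): 1: 0.1281; 2: 0.
By total probability, P(X ≤ 0) = 0.58·0.1281 + 0.42·0 = 0.0742982.

0.074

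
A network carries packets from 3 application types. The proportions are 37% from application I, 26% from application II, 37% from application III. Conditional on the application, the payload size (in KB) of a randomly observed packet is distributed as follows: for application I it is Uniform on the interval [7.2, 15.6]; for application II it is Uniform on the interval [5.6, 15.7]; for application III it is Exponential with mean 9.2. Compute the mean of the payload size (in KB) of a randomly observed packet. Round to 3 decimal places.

10.391

Component means — I: 11.4; II: 10.65; III: 9.2.
E[X] = 0.37·11.4 + 0.26·10.65 + 0.37·9.2 = 10.391.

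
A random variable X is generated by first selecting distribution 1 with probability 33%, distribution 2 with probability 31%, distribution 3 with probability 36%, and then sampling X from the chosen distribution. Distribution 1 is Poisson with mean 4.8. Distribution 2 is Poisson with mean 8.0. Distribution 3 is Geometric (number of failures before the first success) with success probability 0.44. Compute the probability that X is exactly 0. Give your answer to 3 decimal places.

Conditional on each component, P(X = 0): 1: 0.00822975; 2: 0.000335463; 3: 0.44.
By total probability, P(X = 0) = 0.33·0.00822975 + 0.31·0.000335463 + 0.36·0.44 = 0.16122.

0.161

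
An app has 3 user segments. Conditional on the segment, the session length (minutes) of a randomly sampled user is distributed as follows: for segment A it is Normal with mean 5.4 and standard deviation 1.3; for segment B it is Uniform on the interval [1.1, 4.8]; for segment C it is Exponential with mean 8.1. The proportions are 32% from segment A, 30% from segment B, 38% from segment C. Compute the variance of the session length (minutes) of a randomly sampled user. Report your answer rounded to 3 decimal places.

30.301

Per component, A: μ=5.4, E[X²]=30.85; B: μ=2.95, E[X²]=9.84333; C: μ=8.1, E[X²]=131.22.
E[X] = 0.32·5.4 + 0.3·2.95 + 0.38·8.1 = 5.691.
E[X²] = 0.32·30.85 + 0.3·9.84333 + 0.38·131.22 = 62.6886.
Var(X) = E[X²] − (E[X])² = 62.6886 − 32.3875 = 30.3011.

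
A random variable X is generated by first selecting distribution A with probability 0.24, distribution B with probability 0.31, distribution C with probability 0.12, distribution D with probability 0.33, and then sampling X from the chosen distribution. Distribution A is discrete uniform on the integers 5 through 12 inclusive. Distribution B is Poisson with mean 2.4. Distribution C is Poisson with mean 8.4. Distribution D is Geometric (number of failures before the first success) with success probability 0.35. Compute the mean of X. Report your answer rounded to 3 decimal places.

4.405

Component means — A: 8.5; B: 2.4; C: 8.4; D: 1.85714.
E[X] = 0.24·8.5 + 0.31·2.4 + 0.12·8.4 + 0.33·1.85714 = 4.40486.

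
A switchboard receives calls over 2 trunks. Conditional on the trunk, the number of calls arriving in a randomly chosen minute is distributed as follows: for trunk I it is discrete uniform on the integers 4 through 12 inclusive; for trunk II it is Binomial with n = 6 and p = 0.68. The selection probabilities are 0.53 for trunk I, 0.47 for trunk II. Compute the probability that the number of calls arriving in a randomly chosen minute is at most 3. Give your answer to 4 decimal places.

0.1380

Conditional on each trunk, P(X ≤ 3): I: 0; II: 0.293559.
By total probability, P(X ≤ 3) = 0.53·0 + 0.47·0.293559 = 0.137973.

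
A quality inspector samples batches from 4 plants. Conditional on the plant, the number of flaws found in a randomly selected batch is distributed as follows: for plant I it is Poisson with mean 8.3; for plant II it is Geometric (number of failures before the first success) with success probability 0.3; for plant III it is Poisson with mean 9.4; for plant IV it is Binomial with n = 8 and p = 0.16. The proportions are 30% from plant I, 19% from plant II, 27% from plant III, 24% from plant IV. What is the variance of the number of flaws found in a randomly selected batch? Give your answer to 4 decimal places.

Per component, I: μ=8.3, E[X²]=77.19; II: μ=2.33333, E[X²]=13.2222; III: μ=9.4, E[X²]=97.76; IV: μ=1.28, E[X²]=2.7136.
E[X] = 0.3·8.3 + 0.19·2.33333 + 0.27·9.4 + 0.24·1.28 = 5.77853.
E[X²] = 0.3·77.19 + 0.19·13.2222 + 0.27·97.76 + 0.24·2.7136 = 52.7157.
Var(X) = E[X²] − (E[X])² = 52.7157 − 33.3914 = 19.3242.

19.3242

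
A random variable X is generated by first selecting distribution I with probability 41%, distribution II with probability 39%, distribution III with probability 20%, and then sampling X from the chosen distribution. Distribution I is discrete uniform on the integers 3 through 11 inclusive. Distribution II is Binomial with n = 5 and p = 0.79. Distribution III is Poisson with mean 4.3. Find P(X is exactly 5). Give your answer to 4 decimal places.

0.1988

Conditional on each component, P(X = 5): I: 0.111111; II: 0.307706; III: 0.166224.
By total probability, P(X = 5) = 0.41·0.111111 + 0.39·0.307706 + 0.2·0.166224 = 0.198806.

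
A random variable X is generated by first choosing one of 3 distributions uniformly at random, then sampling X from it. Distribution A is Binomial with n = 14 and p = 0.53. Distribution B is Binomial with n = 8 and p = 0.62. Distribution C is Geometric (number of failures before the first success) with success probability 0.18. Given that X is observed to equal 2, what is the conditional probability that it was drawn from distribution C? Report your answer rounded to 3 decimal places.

Likelihoods P(X=2 | ·): A: 0.00297008; B: 0.0324073; C: 0.121032.
Posterior ∝ prior × likelihood. Numerator for C: 0.333333·0.121032 = 0.040344.
Normalizing constant: 0.333333·0.00297008 + 0.333333·0.0324073 + 0.333333·0.121032 = 0.0521365.
P(C | observation) = 0.040344 / 0.0521365 = 0.773815.

0.774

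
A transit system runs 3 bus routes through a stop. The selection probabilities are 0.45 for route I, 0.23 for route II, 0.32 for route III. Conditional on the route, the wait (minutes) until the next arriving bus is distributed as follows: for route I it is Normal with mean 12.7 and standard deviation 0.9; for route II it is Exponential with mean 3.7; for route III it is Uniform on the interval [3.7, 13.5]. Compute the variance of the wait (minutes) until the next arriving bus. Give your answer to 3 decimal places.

18.646

Per component, I: μ=12.7, E[X²]=162.1; II: μ=3.7, E[X²]=27.38; III: μ=8.6, E[X²]=81.9633.
E[X] = 0.45·12.7 + 0.23·3.7 + 0.32·8.6 = 9.318.
E[X²] = 0.45·162.1 + 0.23·27.38 + 0.32·81.9633 = 105.471.
Var(X) = E[X²] − (E[X])² = 105.471 − 86.8251 = 18.6455.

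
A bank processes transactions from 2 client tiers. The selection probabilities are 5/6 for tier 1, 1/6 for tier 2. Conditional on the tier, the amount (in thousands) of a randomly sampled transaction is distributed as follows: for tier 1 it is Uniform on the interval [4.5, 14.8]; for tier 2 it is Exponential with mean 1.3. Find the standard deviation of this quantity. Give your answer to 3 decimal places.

Per component, 1: μ=9.65, E[X²]=101.963; 2: μ=1.3, E[X²]=3.38.
E[X] = 0.833333·9.65 + 0.166667·1.3 = 8.25833.
E[X²] = 0.833333·101.963 + 0.166667·3.38 = 85.5328.
Var(X) = E[X²] − (E[X])² = 85.5328 − 68.2001 = 17.3327.
SD(X) = √17.3327 = 4.16326.

4.163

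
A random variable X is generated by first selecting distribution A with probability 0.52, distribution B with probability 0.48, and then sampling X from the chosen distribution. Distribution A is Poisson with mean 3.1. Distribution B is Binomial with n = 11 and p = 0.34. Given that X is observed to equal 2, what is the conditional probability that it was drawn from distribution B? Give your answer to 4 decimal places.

0.3918

Likelihoods P(X=2 | ·): A: 0.216461; B: 0.151083.
Posterior ∝ prior × likelihood. Numerator for B: 0.48·0.151083 = 0.0725199.
Normalizing constant: 0.52·0.216461 + 0.48·0.151083 = 0.18508.
P(B | observation) = 0.0725199 / 0.18508 = 0.39183.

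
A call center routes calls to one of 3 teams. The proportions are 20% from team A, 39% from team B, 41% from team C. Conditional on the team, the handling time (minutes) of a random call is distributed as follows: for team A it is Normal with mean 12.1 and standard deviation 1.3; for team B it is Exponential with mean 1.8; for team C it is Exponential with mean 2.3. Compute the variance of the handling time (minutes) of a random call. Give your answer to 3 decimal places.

19.961

Per component, A: μ=12.1, E[X²]=148.1; B: μ=1.8, E[X²]=6.48; C: μ=2.3, E[X²]=10.58.
E[X] = 0.2·12.1 + 0.39·1.8 + 0.41·2.3 = 4.065.
E[X²] = 0.2·148.1 + 0.39·6.48 + 0.41·10.58 = 36.485.
Var(X) = E[X²] − (E[X])² = 36.485 − 16.5242 = 19.9608.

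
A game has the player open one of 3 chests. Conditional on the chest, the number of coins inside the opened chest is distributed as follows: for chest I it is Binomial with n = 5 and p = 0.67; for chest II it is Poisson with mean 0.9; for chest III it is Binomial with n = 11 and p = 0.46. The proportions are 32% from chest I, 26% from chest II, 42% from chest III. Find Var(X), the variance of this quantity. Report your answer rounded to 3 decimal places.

4.518

Per component, I: μ=3.35, E[X²]=12.328; II: μ=0.9, E[X²]=1.71; III: μ=5.06, E[X²]=28.336.
E[X] = 0.32·3.35 + 0.26·0.9 + 0.42·5.06 = 3.4312.
E[X²] = 0.32·12.328 + 0.26·1.71 + 0.42·28.336 = 16.2907.
Var(X) = E[X²] − (E[X])² = 16.2907 − 11.7731 = 4.51755.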